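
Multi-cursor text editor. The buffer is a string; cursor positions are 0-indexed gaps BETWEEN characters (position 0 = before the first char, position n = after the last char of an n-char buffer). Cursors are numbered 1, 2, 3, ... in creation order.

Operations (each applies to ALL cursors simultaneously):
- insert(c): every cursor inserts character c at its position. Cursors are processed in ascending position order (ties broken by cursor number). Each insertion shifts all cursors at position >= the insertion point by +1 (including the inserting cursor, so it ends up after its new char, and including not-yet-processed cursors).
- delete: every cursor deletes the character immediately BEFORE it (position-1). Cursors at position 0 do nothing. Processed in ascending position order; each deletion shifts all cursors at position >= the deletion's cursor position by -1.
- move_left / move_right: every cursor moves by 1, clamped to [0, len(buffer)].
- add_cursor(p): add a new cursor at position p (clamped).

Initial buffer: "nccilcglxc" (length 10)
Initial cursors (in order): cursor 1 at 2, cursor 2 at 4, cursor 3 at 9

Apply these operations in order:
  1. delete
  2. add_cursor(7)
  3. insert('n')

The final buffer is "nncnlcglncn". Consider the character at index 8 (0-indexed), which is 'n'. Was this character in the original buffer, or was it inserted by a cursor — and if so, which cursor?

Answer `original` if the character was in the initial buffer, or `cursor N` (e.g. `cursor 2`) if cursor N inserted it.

After op 1 (delete): buffer="nclcglc" (len 7), cursors c1@1 c2@2 c3@6, authorship .......
After op 2 (add_cursor(7)): buffer="nclcglc" (len 7), cursors c1@1 c2@2 c3@6 c4@7, authorship .......
After op 3 (insert('n')): buffer="nncnlcglncn" (len 11), cursors c1@2 c2@4 c3@9 c4@11, authorship .1.2....3.4
Authorship (.=original, N=cursor N): . 1 . 2 . . . . 3 . 4
Index 8: author = 3

Answer: cursor 3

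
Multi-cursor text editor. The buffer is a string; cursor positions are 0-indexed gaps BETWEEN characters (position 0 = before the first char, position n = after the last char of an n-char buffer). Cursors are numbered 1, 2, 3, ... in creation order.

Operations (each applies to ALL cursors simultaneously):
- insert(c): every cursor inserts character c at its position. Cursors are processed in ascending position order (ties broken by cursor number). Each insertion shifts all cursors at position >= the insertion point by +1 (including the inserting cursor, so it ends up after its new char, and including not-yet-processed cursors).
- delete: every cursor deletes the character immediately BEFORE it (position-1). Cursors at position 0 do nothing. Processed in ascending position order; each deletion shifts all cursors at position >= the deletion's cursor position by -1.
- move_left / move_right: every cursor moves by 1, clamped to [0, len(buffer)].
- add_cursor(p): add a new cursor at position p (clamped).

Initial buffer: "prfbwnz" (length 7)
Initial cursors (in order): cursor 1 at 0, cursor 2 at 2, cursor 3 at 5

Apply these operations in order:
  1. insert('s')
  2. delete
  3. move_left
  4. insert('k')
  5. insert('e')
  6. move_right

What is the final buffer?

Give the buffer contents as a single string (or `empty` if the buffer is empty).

After op 1 (insert('s')): buffer="sprsfbwsnz" (len 10), cursors c1@1 c2@4 c3@8, authorship 1..2...3..
After op 2 (delete): buffer="prfbwnz" (len 7), cursors c1@0 c2@2 c3@5, authorship .......
After op 3 (move_left): buffer="prfbwnz" (len 7), cursors c1@0 c2@1 c3@4, authorship .......
After op 4 (insert('k')): buffer="kpkrfbkwnz" (len 10), cursors c1@1 c2@3 c3@7, authorship 1.2...3...
After op 5 (insert('e')): buffer="kepkerfbkewnz" (len 13), cursors c1@2 c2@5 c3@10, authorship 11.22...33...
After op 6 (move_right): buffer="kepkerfbkewnz" (len 13), cursors c1@3 c2@6 c3@11, authorship 11.22...33...

Answer: kepkerfbkewnz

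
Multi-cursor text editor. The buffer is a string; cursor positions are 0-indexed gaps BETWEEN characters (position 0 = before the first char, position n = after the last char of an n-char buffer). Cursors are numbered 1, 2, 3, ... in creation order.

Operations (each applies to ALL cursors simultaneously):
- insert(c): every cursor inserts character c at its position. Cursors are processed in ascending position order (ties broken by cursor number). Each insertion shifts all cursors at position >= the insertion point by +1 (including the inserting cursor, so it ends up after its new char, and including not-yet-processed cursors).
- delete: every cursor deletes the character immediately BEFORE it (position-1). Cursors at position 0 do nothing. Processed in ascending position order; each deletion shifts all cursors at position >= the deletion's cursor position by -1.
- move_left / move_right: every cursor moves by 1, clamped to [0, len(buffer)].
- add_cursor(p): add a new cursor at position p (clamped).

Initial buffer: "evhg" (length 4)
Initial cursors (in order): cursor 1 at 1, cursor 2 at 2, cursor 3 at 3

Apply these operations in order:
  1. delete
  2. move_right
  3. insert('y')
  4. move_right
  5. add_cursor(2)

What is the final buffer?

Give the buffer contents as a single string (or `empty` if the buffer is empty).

After op 1 (delete): buffer="g" (len 1), cursors c1@0 c2@0 c3@0, authorship .
After op 2 (move_right): buffer="g" (len 1), cursors c1@1 c2@1 c3@1, authorship .
After op 3 (insert('y')): buffer="gyyy" (len 4), cursors c1@4 c2@4 c3@4, authorship .123
After op 4 (move_right): buffer="gyyy" (len 4), cursors c1@4 c2@4 c3@4, authorship .123
After op 5 (add_cursor(2)): buffer="gyyy" (len 4), cursors c4@2 c1@4 c2@4 c3@4, authorship .123

Answer: gyyy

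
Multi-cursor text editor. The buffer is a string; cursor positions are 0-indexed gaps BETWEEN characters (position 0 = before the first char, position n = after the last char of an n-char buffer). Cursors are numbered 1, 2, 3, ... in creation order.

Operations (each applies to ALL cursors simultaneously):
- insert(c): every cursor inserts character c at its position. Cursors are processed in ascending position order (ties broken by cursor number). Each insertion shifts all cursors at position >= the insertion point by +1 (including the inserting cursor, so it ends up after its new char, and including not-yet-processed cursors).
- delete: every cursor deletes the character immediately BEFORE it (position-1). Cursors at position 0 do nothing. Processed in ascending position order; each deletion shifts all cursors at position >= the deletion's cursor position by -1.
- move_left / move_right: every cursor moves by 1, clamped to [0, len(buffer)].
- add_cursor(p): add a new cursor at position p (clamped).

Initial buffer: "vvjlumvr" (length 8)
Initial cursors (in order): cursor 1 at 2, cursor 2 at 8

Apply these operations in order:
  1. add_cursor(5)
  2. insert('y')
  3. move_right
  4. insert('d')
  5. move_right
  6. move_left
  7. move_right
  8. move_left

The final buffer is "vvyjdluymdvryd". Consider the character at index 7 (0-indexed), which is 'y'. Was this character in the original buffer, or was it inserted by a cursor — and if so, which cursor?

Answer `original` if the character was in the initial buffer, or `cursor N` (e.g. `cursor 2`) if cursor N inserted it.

Answer: cursor 3

Derivation:
After op 1 (add_cursor(5)): buffer="vvjlumvr" (len 8), cursors c1@2 c3@5 c2@8, authorship ........
After op 2 (insert('y')): buffer="vvyjluymvry" (len 11), cursors c1@3 c3@7 c2@11, authorship ..1...3...2
After op 3 (move_right): buffer="vvyjluymvry" (len 11), cursors c1@4 c3@8 c2@11, authorship ..1...3...2
After op 4 (insert('d')): buffer="vvyjdluymdvryd" (len 14), cursors c1@5 c3@10 c2@14, authorship ..1.1..3.3..22
After op 5 (move_right): buffer="vvyjdluymdvryd" (len 14), cursors c1@6 c3@11 c2@14, authorship ..1.1..3.3..22
After op 6 (move_left): buffer="vvyjdluymdvryd" (len 14), cursors c1@5 c3@10 c2@13, authorship ..1.1..3.3..22
After op 7 (move_right): buffer="vvyjdluymdvryd" (len 14), cursors c1@6 c3@11 c2@14, authorship ..1.1..3.3..22
After op 8 (move_left): buffer="vvyjdluymdvryd" (len 14), cursors c1@5 c3@10 c2@13, authorship ..1.1..3.3..22
Authorship (.=original, N=cursor N): . . 1 . 1 . . 3 . 3 . . 2 2
Index 7: author = 3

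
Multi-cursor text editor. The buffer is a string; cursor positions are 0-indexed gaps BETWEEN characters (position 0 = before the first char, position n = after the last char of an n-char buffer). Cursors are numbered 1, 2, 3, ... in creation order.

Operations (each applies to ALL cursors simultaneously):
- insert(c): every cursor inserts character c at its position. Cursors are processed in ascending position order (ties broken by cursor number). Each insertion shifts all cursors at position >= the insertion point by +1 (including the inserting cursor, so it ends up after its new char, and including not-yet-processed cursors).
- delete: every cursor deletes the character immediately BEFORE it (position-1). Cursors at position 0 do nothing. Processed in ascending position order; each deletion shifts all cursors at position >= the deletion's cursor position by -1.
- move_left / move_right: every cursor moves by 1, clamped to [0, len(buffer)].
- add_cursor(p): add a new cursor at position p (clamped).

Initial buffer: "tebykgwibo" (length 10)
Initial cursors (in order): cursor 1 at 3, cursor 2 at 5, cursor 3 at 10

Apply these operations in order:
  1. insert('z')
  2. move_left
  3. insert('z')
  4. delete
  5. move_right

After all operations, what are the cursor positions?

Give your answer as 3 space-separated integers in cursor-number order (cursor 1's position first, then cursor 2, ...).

Answer: 4 7 13

Derivation:
After op 1 (insert('z')): buffer="tebzykzgwiboz" (len 13), cursors c1@4 c2@7 c3@13, authorship ...1..2.....3
After op 2 (move_left): buffer="tebzykzgwiboz" (len 13), cursors c1@3 c2@6 c3@12, authorship ...1..2.....3
After op 3 (insert('z')): buffer="tebzzykzzgwibozz" (len 16), cursors c1@4 c2@8 c3@15, authorship ...11..22.....33
After op 4 (delete): buffer="tebzykzgwiboz" (len 13), cursors c1@3 c2@6 c3@12, authorship ...1..2.....3
After op 5 (move_right): buffer="tebzykzgwiboz" (len 13), cursors c1@4 c2@7 c3@13, authorship ...1..2.....3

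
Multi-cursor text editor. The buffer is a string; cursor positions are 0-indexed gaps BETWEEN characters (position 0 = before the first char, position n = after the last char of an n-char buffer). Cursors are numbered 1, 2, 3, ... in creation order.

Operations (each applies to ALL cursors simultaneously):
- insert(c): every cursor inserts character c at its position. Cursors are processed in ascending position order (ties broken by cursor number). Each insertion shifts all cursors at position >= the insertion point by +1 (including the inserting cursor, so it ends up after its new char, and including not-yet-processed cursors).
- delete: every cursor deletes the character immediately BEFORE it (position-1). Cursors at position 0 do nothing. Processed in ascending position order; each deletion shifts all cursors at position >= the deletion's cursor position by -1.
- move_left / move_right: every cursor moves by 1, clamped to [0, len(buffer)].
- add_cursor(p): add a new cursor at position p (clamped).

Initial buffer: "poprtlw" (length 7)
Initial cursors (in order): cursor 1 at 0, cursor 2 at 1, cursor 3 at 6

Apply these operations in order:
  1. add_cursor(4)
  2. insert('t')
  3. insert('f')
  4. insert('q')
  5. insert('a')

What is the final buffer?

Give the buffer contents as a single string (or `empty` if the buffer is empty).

Answer: tfqaptfqaoprtfqatltfqaw

Derivation:
After op 1 (add_cursor(4)): buffer="poprtlw" (len 7), cursors c1@0 c2@1 c4@4 c3@6, authorship .......
After op 2 (insert('t')): buffer="tptoprttltw" (len 11), cursors c1@1 c2@3 c4@7 c3@10, authorship 1.2...4..3.
After op 3 (insert('f')): buffer="tfptfoprtftltfw" (len 15), cursors c1@2 c2@5 c4@10 c3@14, authorship 11.22...44..33.
After op 4 (insert('q')): buffer="tfqptfqoprtfqtltfqw" (len 19), cursors c1@3 c2@7 c4@13 c3@18, authorship 111.222...444..333.
After op 5 (insert('a')): buffer="tfqaptfqaoprtfqatltfqaw" (len 23), cursors c1@4 c2@9 c4@16 c3@22, authorship 1111.2222...4444..3333.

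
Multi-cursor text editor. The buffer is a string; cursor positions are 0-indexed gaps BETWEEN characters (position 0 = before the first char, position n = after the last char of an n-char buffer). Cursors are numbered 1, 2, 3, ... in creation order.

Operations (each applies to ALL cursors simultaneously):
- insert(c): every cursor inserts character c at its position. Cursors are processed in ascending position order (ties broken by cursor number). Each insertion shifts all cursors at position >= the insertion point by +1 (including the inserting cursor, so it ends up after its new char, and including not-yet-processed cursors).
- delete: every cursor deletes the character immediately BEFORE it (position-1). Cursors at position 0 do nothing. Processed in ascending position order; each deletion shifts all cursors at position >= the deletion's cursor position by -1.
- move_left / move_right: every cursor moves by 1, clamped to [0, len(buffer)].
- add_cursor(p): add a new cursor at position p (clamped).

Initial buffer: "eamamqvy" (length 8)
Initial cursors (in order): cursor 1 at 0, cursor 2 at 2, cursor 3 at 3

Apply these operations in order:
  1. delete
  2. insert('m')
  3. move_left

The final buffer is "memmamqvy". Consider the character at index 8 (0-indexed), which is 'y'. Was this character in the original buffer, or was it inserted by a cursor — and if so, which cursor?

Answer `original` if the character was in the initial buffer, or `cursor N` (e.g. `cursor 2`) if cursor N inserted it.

Answer: original

Derivation:
After op 1 (delete): buffer="eamqvy" (len 6), cursors c1@0 c2@1 c3@1, authorship ......
After op 2 (insert('m')): buffer="memmamqvy" (len 9), cursors c1@1 c2@4 c3@4, authorship 1.23.....
After op 3 (move_left): buffer="memmamqvy" (len 9), cursors c1@0 c2@3 c3@3, authorship 1.23.....
Authorship (.=original, N=cursor N): 1 . 2 3 . . . . .
Index 8: author = original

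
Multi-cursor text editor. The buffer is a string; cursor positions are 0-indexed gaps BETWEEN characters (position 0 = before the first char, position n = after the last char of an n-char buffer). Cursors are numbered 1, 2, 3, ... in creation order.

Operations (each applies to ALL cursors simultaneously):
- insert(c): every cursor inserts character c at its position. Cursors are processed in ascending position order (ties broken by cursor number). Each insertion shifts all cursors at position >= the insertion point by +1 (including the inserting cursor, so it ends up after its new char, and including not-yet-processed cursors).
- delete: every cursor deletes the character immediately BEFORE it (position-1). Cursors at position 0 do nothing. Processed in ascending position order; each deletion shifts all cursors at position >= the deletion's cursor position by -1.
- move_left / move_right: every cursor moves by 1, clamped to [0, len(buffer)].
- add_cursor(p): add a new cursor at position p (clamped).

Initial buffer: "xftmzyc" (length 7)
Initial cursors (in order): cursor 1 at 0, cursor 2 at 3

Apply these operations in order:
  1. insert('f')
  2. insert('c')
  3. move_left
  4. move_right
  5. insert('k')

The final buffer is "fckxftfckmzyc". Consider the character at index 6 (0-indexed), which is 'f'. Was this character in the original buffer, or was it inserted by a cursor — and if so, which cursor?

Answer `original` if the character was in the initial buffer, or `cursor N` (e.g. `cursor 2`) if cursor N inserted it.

After op 1 (insert('f')): buffer="fxftfmzyc" (len 9), cursors c1@1 c2@5, authorship 1...2....
After op 2 (insert('c')): buffer="fcxftfcmzyc" (len 11), cursors c1@2 c2@7, authorship 11...22....
After op 3 (move_left): buffer="fcxftfcmzyc" (len 11), cursors c1@1 c2@6, authorship 11...22....
After op 4 (move_right): buffer="fcxftfcmzyc" (len 11), cursors c1@2 c2@7, authorship 11...22....
After op 5 (insert('k')): buffer="fckxftfckmzyc" (len 13), cursors c1@3 c2@9, authorship 111...222....
Authorship (.=original, N=cursor N): 1 1 1 . . . 2 2 2 . . . .
Index 6: author = 2

Answer: cursor 2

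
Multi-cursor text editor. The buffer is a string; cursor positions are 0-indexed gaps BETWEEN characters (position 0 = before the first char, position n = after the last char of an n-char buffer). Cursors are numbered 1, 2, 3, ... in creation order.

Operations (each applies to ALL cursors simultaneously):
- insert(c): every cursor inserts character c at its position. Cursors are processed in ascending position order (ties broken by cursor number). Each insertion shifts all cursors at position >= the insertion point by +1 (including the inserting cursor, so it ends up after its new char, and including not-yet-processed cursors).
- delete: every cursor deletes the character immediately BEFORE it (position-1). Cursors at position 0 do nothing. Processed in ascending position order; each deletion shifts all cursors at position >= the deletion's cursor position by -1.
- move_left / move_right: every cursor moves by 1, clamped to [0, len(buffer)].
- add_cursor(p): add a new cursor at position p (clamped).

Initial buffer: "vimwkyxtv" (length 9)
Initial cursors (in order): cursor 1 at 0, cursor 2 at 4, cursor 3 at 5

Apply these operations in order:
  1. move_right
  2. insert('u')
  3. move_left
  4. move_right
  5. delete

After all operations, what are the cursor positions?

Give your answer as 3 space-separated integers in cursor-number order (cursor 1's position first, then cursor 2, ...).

Answer: 1 5 6

Derivation:
After op 1 (move_right): buffer="vimwkyxtv" (len 9), cursors c1@1 c2@5 c3@6, authorship .........
After op 2 (insert('u')): buffer="vuimwkuyuxtv" (len 12), cursors c1@2 c2@7 c3@9, authorship .1....2.3...
After op 3 (move_left): buffer="vuimwkuyuxtv" (len 12), cursors c1@1 c2@6 c3@8, authorship .1....2.3...
After op 4 (move_right): buffer="vuimwkuyuxtv" (len 12), cursors c1@2 c2@7 c3@9, authorship .1....2.3...
After op 5 (delete): buffer="vimwkyxtv" (len 9), cursors c1@1 c2@5 c3@6, authorship .........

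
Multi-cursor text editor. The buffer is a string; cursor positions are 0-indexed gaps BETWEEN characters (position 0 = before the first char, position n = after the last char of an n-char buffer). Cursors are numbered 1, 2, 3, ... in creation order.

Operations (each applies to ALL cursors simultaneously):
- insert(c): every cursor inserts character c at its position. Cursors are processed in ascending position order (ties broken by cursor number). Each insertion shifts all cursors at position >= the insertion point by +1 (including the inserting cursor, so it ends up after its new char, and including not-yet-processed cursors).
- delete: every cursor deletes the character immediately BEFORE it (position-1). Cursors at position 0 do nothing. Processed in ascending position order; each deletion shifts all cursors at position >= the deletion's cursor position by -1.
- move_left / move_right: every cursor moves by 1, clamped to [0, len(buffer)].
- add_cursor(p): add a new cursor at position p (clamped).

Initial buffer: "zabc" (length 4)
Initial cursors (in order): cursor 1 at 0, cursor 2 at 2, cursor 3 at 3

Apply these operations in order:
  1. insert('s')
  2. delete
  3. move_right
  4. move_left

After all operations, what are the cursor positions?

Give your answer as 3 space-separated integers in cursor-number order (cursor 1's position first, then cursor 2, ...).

Answer: 0 2 3

Derivation:
After op 1 (insert('s')): buffer="szasbsc" (len 7), cursors c1@1 c2@4 c3@6, authorship 1..2.3.
After op 2 (delete): buffer="zabc" (len 4), cursors c1@0 c2@2 c3@3, authorship ....
After op 3 (move_right): buffer="zabc" (len 4), cursors c1@1 c2@3 c3@4, authorship ....
After op 4 (move_left): buffer="zabc" (len 4), cursors c1@0 c2@2 c3@3, authorship ....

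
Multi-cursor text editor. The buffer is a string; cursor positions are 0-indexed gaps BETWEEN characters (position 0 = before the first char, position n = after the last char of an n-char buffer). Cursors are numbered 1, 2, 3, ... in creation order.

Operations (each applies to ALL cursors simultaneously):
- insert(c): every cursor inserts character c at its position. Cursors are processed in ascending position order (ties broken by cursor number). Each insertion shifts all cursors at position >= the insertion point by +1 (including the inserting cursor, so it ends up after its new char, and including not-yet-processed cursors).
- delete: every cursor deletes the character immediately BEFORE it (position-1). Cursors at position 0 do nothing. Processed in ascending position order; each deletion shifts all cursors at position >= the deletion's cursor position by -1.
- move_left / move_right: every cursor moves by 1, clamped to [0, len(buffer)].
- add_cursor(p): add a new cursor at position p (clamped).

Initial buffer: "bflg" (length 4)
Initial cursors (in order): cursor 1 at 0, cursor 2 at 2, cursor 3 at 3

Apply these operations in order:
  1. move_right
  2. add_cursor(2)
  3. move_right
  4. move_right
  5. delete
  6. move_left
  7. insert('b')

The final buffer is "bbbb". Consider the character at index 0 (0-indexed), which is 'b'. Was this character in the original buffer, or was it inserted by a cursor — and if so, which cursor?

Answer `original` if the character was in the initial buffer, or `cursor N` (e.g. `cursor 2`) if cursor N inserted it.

Answer: cursor 1

Derivation:
After op 1 (move_right): buffer="bflg" (len 4), cursors c1@1 c2@3 c3@4, authorship ....
After op 2 (add_cursor(2)): buffer="bflg" (len 4), cursors c1@1 c4@2 c2@3 c3@4, authorship ....
After op 3 (move_right): buffer="bflg" (len 4), cursors c1@2 c4@3 c2@4 c3@4, authorship ....
After op 4 (move_right): buffer="bflg" (len 4), cursors c1@3 c2@4 c3@4 c4@4, authorship ....
After op 5 (delete): buffer="" (len 0), cursors c1@0 c2@0 c3@0 c4@0, authorship 
After op 6 (move_left): buffer="" (len 0), cursors c1@0 c2@0 c3@0 c4@0, authorship 
After op 7 (insert('b')): buffer="bbbb" (len 4), cursors c1@4 c2@4 c3@4 c4@4, authorship 1234
Authorship (.=original, N=cursor N): 1 2 3 4
Index 0: author = 1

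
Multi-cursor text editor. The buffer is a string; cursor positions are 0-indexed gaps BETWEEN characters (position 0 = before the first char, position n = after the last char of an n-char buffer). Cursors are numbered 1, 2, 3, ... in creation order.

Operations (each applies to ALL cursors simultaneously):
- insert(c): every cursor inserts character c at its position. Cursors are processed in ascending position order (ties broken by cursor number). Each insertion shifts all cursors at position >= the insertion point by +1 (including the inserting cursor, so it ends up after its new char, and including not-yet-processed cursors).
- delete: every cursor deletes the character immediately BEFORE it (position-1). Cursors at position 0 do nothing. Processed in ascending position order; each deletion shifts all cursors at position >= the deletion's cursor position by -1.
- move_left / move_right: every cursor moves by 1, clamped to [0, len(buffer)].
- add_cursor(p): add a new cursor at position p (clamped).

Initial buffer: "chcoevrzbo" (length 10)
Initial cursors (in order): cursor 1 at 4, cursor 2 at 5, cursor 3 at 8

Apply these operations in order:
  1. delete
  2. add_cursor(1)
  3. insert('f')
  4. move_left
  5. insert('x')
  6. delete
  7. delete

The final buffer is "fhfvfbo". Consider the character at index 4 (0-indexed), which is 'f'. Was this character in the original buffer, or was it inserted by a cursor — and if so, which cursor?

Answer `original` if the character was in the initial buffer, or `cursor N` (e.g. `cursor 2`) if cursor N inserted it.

After op 1 (delete): buffer="chcvrbo" (len 7), cursors c1@3 c2@3 c3@5, authorship .......
After op 2 (add_cursor(1)): buffer="chcvrbo" (len 7), cursors c4@1 c1@3 c2@3 c3@5, authorship .......
After op 3 (insert('f')): buffer="cfhcffvrfbo" (len 11), cursors c4@2 c1@6 c2@6 c3@9, authorship .4..12..3..
After op 4 (move_left): buffer="cfhcffvrfbo" (len 11), cursors c4@1 c1@5 c2@5 c3@8, authorship .4..12..3..
After op 5 (insert('x')): buffer="cxfhcfxxfvrxfbo" (len 15), cursors c4@2 c1@8 c2@8 c3@12, authorship .44..1122..33..
After op 6 (delete): buffer="cfhcffvrfbo" (len 11), cursors c4@1 c1@5 c2@5 c3@8, authorship .4..12..3..
After op 7 (delete): buffer="fhfvfbo" (len 7), cursors c4@0 c1@2 c2@2 c3@4, authorship 4.2.3..
Authorship (.=original, N=cursor N): 4 . 2 . 3 . .
Index 4: author = 3

Answer: cursor 3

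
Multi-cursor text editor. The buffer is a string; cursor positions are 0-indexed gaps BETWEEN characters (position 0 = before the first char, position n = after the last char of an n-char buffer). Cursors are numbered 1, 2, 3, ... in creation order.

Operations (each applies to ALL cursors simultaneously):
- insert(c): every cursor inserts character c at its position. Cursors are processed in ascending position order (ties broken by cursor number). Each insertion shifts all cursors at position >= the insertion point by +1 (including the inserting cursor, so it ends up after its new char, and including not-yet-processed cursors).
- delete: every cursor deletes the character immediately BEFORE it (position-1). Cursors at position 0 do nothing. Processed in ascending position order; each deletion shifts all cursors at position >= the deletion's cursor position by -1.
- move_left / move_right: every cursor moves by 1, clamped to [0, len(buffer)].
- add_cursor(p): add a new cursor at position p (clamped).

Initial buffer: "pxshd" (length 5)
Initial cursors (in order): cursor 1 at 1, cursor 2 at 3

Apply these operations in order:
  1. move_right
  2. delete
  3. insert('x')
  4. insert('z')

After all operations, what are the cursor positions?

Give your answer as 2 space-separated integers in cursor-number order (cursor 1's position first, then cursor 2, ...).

Answer: 3 6

Derivation:
After op 1 (move_right): buffer="pxshd" (len 5), cursors c1@2 c2@4, authorship .....
After op 2 (delete): buffer="psd" (len 3), cursors c1@1 c2@2, authorship ...
After op 3 (insert('x')): buffer="pxsxd" (len 5), cursors c1@2 c2@4, authorship .1.2.
After op 4 (insert('z')): buffer="pxzsxzd" (len 7), cursors c1@3 c2@6, authorship .11.22.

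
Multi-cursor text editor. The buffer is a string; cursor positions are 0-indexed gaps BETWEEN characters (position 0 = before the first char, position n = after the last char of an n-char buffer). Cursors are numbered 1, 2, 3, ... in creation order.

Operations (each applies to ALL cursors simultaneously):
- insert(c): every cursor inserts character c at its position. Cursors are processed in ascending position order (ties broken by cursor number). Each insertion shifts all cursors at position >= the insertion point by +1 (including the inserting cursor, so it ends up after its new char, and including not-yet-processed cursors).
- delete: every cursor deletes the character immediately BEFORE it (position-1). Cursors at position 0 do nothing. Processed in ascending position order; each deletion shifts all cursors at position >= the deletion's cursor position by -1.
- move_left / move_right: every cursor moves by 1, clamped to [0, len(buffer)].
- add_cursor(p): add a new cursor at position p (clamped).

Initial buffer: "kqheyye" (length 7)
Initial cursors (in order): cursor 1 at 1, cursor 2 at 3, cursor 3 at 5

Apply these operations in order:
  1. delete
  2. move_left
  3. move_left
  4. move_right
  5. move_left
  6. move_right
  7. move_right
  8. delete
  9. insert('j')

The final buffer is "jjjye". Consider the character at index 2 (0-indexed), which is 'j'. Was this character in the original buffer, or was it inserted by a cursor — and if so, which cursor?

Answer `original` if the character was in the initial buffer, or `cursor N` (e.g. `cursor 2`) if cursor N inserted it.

Answer: cursor 3

Derivation:
After op 1 (delete): buffer="qeye" (len 4), cursors c1@0 c2@1 c3@2, authorship ....
After op 2 (move_left): buffer="qeye" (len 4), cursors c1@0 c2@0 c3@1, authorship ....
After op 3 (move_left): buffer="qeye" (len 4), cursors c1@0 c2@0 c3@0, authorship ....
After op 4 (move_right): buffer="qeye" (len 4), cursors c1@1 c2@1 c3@1, authorship ....
After op 5 (move_left): buffer="qeye" (len 4), cursors c1@0 c2@0 c3@0, authorship ....
After op 6 (move_right): buffer="qeye" (len 4), cursors c1@1 c2@1 c3@1, authorship ....
After op 7 (move_right): buffer="qeye" (len 4), cursors c1@2 c2@2 c3@2, authorship ....
After op 8 (delete): buffer="ye" (len 2), cursors c1@0 c2@0 c3@0, authorship ..
After op 9 (insert('j')): buffer="jjjye" (len 5), cursors c1@3 c2@3 c3@3, authorship 123..
Authorship (.=original, N=cursor N): 1 2 3 . .
Index 2: author = 3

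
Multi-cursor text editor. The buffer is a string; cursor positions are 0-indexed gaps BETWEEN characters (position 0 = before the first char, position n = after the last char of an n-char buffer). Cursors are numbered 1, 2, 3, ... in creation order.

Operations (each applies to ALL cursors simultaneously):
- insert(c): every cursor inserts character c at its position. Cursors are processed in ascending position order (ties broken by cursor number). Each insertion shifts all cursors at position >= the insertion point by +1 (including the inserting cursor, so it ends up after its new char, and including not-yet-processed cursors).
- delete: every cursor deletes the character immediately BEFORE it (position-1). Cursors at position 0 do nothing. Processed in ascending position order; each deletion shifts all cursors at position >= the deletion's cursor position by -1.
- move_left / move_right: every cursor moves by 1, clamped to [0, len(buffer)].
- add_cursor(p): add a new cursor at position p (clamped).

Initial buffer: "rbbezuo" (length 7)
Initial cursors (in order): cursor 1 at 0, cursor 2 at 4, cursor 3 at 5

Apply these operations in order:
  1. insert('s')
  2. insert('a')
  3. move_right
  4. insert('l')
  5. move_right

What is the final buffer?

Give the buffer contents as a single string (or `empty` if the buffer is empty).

After op 1 (insert('s')): buffer="srbbeszsuo" (len 10), cursors c1@1 c2@6 c3@8, authorship 1....2.3..
After op 2 (insert('a')): buffer="sarbbesazsauo" (len 13), cursors c1@2 c2@8 c3@11, authorship 11....22.33..
After op 3 (move_right): buffer="sarbbesazsauo" (len 13), cursors c1@3 c2@9 c3@12, authorship 11....22.33..
After op 4 (insert('l')): buffer="sarlbbesazlsaulo" (len 16), cursors c1@4 c2@11 c3@15, authorship 11.1...22.233.3.
After op 5 (move_right): buffer="sarlbbesazlsaulo" (len 16), cursors c1@5 c2@12 c3@16, authorship 11.1...22.233.3.

Answer: sarlbbesazlsaulo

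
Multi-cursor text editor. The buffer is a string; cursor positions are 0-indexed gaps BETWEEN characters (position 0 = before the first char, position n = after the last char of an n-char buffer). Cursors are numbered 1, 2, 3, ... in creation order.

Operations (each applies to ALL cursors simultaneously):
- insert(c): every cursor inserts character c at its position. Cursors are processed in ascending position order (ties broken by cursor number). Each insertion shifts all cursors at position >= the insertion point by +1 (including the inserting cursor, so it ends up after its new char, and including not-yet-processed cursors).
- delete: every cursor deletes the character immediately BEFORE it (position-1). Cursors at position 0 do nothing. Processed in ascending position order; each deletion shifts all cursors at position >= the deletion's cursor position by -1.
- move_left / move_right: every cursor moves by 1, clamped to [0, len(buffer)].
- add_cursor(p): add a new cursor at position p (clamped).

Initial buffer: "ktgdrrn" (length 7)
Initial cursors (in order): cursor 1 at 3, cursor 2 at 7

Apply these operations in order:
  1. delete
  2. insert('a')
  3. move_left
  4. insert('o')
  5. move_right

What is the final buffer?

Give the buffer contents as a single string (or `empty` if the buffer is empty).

After op 1 (delete): buffer="ktdrr" (len 5), cursors c1@2 c2@5, authorship .....
After op 2 (insert('a')): buffer="ktadrra" (len 7), cursors c1@3 c2@7, authorship ..1...2
After op 3 (move_left): buffer="ktadrra" (len 7), cursors c1@2 c2@6, authorship ..1...2
After op 4 (insert('o')): buffer="ktoadrroa" (len 9), cursors c1@3 c2@8, authorship ..11...22
After op 5 (move_right): buffer="ktoadrroa" (len 9), cursors c1@4 c2@9, authorship ..11...22

Answer: ktoadrroa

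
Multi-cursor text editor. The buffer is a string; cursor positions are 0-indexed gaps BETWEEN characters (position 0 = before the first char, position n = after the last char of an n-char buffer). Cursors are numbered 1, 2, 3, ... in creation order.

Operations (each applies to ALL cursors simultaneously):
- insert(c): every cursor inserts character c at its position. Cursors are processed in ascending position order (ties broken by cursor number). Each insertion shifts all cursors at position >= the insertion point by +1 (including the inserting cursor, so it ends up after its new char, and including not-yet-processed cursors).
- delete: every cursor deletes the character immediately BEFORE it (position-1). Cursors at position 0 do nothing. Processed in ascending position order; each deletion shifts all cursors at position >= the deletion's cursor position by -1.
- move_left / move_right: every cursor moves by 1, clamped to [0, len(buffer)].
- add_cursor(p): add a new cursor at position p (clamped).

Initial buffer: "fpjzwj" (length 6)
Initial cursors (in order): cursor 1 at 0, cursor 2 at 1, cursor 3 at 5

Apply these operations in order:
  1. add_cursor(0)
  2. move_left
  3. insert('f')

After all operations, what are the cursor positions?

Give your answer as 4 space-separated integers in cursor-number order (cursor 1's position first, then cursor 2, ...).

After op 1 (add_cursor(0)): buffer="fpjzwj" (len 6), cursors c1@0 c4@0 c2@1 c3@5, authorship ......
After op 2 (move_left): buffer="fpjzwj" (len 6), cursors c1@0 c2@0 c4@0 c3@4, authorship ......
After op 3 (insert('f')): buffer="ffffpjzfwj" (len 10), cursors c1@3 c2@3 c4@3 c3@8, authorship 124....3..

Answer: 3 3 8 3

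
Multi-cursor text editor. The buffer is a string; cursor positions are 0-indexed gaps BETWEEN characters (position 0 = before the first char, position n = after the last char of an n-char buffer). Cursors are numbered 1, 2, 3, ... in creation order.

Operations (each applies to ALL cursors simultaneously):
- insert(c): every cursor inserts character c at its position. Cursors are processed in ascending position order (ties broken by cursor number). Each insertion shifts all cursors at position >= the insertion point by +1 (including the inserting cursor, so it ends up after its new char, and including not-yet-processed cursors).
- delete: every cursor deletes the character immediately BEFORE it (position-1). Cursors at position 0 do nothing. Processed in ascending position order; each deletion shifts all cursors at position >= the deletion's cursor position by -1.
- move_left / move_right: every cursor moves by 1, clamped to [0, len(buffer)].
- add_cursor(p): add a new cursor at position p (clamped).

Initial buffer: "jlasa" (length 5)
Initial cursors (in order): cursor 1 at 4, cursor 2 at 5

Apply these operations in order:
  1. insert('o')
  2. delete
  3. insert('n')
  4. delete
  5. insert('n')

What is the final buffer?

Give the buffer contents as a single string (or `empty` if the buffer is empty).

Answer: jlasnan

Derivation:
After op 1 (insert('o')): buffer="jlasoao" (len 7), cursors c1@5 c2@7, authorship ....1.2
After op 2 (delete): buffer="jlasa" (len 5), cursors c1@4 c2@5, authorship .....
After op 3 (insert('n')): buffer="jlasnan" (len 7), cursors c1@5 c2@7, authorship ....1.2
After op 4 (delete): buffer="jlasa" (len 5), cursors c1@4 c2@5, authorship .....
After op 5 (insert('n')): buffer="jlasnan" (len 7), cursors c1@5 c2@7, authorship ....1.2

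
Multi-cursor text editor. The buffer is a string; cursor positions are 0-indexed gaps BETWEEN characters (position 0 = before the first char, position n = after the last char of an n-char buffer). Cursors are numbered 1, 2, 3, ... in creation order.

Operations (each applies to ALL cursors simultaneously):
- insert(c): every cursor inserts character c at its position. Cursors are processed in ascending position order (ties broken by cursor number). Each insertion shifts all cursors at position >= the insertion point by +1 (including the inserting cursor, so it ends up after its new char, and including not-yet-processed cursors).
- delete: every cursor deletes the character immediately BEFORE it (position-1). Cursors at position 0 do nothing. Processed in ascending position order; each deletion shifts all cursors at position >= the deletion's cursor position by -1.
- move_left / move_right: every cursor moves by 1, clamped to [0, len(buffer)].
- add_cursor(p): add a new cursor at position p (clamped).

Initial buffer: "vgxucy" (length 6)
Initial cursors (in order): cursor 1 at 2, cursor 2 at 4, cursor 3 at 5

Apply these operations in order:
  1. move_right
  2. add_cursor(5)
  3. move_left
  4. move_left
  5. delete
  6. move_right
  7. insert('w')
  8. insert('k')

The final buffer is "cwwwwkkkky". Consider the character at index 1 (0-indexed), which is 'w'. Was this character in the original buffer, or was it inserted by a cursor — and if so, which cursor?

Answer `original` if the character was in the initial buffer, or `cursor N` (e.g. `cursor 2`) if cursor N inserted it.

After op 1 (move_right): buffer="vgxucy" (len 6), cursors c1@3 c2@5 c3@6, authorship ......
After op 2 (add_cursor(5)): buffer="vgxucy" (len 6), cursors c1@3 c2@5 c4@5 c3@6, authorship ......
After op 3 (move_left): buffer="vgxucy" (len 6), cursors c1@2 c2@4 c4@4 c3@5, authorship ......
After op 4 (move_left): buffer="vgxucy" (len 6), cursors c1@1 c2@3 c4@3 c3@4, authorship ......
After op 5 (delete): buffer="cy" (len 2), cursors c1@0 c2@0 c3@0 c4@0, authorship ..
After op 6 (move_right): buffer="cy" (len 2), cursors c1@1 c2@1 c3@1 c4@1, authorship ..
After op 7 (insert('w')): buffer="cwwwwy" (len 6), cursors c1@5 c2@5 c3@5 c4@5, authorship .1234.
After op 8 (insert('k')): buffer="cwwwwkkkky" (len 10), cursors c1@9 c2@9 c3@9 c4@9, authorship .12341234.
Authorship (.=original, N=cursor N): . 1 2 3 4 1 2 3 4 .
Index 1: author = 1

Answer: cursor 1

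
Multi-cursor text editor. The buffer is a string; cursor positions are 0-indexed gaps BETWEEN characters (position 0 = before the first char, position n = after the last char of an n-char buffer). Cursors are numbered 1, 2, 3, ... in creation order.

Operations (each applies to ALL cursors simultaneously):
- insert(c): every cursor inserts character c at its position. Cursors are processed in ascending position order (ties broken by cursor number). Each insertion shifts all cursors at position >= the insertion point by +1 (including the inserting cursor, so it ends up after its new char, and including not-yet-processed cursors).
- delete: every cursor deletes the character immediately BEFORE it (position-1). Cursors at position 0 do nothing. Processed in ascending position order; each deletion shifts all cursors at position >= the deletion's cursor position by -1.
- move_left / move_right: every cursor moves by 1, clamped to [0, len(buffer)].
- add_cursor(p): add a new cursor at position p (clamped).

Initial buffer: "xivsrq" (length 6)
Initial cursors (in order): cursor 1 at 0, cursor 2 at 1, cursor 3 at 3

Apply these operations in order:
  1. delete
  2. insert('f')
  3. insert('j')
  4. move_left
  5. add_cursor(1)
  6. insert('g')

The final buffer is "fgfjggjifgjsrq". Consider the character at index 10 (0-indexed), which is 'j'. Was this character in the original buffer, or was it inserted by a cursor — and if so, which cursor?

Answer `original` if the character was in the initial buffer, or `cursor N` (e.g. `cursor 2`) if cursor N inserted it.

Answer: cursor 3

Derivation:
After op 1 (delete): buffer="isrq" (len 4), cursors c1@0 c2@0 c3@1, authorship ....
After op 2 (insert('f')): buffer="ffifsrq" (len 7), cursors c1@2 c2@2 c3@4, authorship 12.3...
After op 3 (insert('j')): buffer="ffjjifjsrq" (len 10), cursors c1@4 c2@4 c3@7, authorship 1212.33...
After op 4 (move_left): buffer="ffjjifjsrq" (len 10), cursors c1@3 c2@3 c3@6, authorship 1212.33...
After op 5 (add_cursor(1)): buffer="ffjjifjsrq" (len 10), cursors c4@1 c1@3 c2@3 c3@6, authorship 1212.33...
After op 6 (insert('g')): buffer="fgfjggjifgjsrq" (len 14), cursors c4@2 c1@6 c2@6 c3@10, authorship 1421122.333...
Authorship (.=original, N=cursor N): 1 4 2 1 1 2 2 . 3 3 3 . . .
Index 10: author = 3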